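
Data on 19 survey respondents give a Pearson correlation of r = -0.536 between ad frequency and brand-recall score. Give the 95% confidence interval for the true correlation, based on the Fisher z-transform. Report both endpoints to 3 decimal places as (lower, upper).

(-0.796, -0.108)

Fisher z: z_r = atanh(r) = ½·ln((1+(-0.536))/(1−(-0.536))) = -0.598526
SE(z) = 1/√(n−3) = 1/√16 = 0.250000
95% ⇒ z* = 1.960; margin = 1.960·0.250000 = 0.490000
CI on z-scale: (-1.088526, -0.108526)
Back-transform: tanh(-1.088526) = -0.796340, tanh(-0.108526) = -0.108102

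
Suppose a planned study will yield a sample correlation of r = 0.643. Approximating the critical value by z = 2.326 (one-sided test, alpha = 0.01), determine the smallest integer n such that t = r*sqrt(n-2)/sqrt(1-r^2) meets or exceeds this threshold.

10

r√(n−2)/√(1−r²) ≥ 2.326  ⇔  n−2 ≥ (2.326)²·(1−r²)/r²
(1−r²)/r² = (1−0.413449)/0.413449 = 1.4187
n ≥ 2 + 5.410276·1.4187 = 2 + 7.6756 = 9.6756
⌈9.6756⌉ = 10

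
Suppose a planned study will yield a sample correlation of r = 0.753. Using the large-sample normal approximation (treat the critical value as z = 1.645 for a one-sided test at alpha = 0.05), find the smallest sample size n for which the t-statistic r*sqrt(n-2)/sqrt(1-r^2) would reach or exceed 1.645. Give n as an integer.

r√(n−2)/√(1−r²) ≥ 1.645  ⇔  n−2 ≥ (1.645)²·(1−r²)/r²
(1−r²)/r² = (1−0.567009)/0.567009 = 0.7636
n ≥ 2 + 2.706025·0.7636 = 2 + 2.0663 = 4.0663
⌈4.0663⌉ = 5

5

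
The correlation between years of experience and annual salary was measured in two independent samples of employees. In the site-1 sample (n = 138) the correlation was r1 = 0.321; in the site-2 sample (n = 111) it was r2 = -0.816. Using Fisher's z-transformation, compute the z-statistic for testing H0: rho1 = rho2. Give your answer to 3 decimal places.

z1 = atanh(0.321) = 0.332762,  z2 = atanh(-0.816) = -1.144728
SE = √(1/(n1−3) + 1/(n2−3)) = √(1/135 + 1/108) = √(0.0074074 + 0.0092593) = √0.0166667 = 0.129100
z = (z1 − z2)/SE = (0.332762 − (-1.144728)) / 0.129100 = 1.477490 / 0.129100 = 11.445

11.445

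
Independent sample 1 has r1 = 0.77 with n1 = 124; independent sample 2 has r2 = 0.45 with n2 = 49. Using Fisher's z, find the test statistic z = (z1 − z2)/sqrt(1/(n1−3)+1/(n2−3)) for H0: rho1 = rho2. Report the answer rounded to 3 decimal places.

3.092

z1 = atanh(0.77) = 1.020328,  z2 = atanh(0.45) = 0.484700
SE = √(1/(n1−3) + 1/(n2−3)) = √(1/121 + 1/46) = √(0.0082645 + 0.0217391) = √0.0300036 = 0.173215
z = (z1 − z2)/SE = (1.020328 − 0.484700) / 0.173215 = 0.535628 / 0.173215 = 3.092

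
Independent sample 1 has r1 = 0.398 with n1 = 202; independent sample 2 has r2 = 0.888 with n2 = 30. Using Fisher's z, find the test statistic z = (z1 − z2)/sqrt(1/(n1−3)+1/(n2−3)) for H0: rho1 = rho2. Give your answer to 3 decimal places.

-4.833

Fisher z-transforms: z1 = atanh(0.398) = 0.421270, z2 = atanh(0.888) = 1.412387; difference d = -0.991117
Var(d) = 1/199 + 1/27 = 0.0050251 + 0.0370370 = 0.0420621
z = d/√Var(d) = -0.991117 / √0.0420621 = -0.991117 / 0.205090 = -4.833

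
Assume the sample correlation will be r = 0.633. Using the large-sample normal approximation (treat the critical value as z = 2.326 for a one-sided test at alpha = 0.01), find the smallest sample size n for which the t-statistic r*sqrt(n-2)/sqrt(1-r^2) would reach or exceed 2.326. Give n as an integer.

r√(n−2)/√(1−r²) ≥ 2.326  ⇔  n−2 ≥ (2.326)²·(1−r²)/r²
(1−r²)/r² = (1−0.400689)/0.400689 = 1.4957
n ≥ 2 + 5.410276·1.4957 = 2 + 8.0921 = 10.0921
⌈10.0921⌉ = 11

11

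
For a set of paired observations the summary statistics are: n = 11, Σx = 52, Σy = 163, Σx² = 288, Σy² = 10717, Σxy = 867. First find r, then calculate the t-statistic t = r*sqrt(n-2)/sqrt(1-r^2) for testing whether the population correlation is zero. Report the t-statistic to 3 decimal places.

S_xy = nΣxy − ΣxΣy = 11·867 − 52·163 = 9537 − 8476 = 1061
S_xx = nΣx² − (Σx)² = 11·288 − 52² = 3168 − 2704 = 464
S_yy = nΣy² − (Σy)² = 11·10717 − 163² = 117887 − 26569 = 91318
r = S_xy / √(S_xx·S_yy) = 1061 / √(464·91318) = 1061 / √42371552 = 1061 / 6509.3434 = 0.1630
t = r·√(n−2)/√(1−r²) = 0.1630·√9 / √(1−0.026569) = 0.489000 / 0.986626 = 0.496

0.496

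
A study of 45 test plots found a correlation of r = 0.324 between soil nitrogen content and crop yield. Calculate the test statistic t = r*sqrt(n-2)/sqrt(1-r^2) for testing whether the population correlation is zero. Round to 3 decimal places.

1 − r² = 1 − 0.104976 = 0.895024;  √(1−r²) = 0.946057
√(n−2) = √43 = 6.557439
t = r·√(n−2)/√(1−r²) = 0.324 · 6.557439 / 0.946057 = 2.246

2.246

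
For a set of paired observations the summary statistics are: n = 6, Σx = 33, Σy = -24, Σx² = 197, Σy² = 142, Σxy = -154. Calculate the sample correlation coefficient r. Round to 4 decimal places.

Numerator: nΣxy − (Σx)(Σy) = 6·(-154) − (33)(-24) = -132
Denominator: √[(nΣx²−(Σx)²)(nΣy²−(Σy)²)]
  nΣx²−(Σx)² = 6·197 − 1089 = 93;  nΣy²−(Σy)² = 6·142 − 576 = 276
  √(93·276) = √25668 = 160.2124
r = -132 / 160.2124 = -0.8239

-0.8239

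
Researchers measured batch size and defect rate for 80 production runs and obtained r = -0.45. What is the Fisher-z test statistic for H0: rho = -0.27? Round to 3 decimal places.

-1.824

Fisher z: atanh(-0.45) = -0.484700, atanh(-0.27) = -0.276864
z = (z_r − z_0)·√(n−3) = (-0.484700 − (-0.276864))·√77 = -0.207836 · 8.774964 = -1.824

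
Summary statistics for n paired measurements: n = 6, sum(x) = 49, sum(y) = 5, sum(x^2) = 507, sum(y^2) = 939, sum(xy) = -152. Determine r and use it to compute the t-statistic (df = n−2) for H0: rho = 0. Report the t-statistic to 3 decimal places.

S_xy = nΣxy − ΣxΣy = 6·(-152) − 49·5 = -912 − 245 = -1157
S_xx = nΣx² − (Σx)² = 6·507 − 49² = 3042 − 2401 = 641
S_yy = nΣy² − (Σy)² = 6·939 − 5² = 5634 − 25 = 5609
r = S_xy / √(S_xx·S_yy) = -1157 / √(641·5609) = -1157 / √3595369 = -1157 / 1896.1458 = -0.6102
t = r·√(n−2)/√(1−r²) = -0.6102·√4 / √(1−0.372344) = -1.220400 / 0.792247 = -1.540

-1.540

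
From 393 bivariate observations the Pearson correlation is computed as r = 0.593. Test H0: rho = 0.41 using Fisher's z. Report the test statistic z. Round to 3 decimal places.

Fisher z: atanh(0.593) = 0.682281, atanh(0.41) = 0.435611
z = (z_r − z_0)·√(n−3) = (0.682281 − 0.435611)·√390 = 0.246670 · 19.748418 = 4.871

4.871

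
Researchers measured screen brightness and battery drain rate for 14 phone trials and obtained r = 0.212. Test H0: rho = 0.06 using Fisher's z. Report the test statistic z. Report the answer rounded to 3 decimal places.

Fisher z: atanh(0.212) = 0.215265, atanh(0.06) = 0.060072
z = (z_r − z_0)·√(n−3) = (0.215265 − 0.060072)·√11 = 0.155193 · 3.316625 = 0.515

0.515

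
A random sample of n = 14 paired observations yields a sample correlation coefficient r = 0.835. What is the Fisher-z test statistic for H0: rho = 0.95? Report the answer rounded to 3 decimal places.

z_r = atanh(0.835) = 1.204427,  z_0 = atanh(0.95) = 1.831781
SE = 1/√(n−3) = 1/√11 = 0.301511
z = (z_r − z_0)/SE = (1.204427 − 1.831781) / 0.301511 = -0.627354 / 0.301511 = -2.081

-2.081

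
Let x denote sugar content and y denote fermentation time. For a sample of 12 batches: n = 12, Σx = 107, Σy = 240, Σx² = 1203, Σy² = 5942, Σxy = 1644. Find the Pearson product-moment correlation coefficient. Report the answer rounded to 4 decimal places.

-0.9303

S_xy = nΣxy − ΣxΣy = 12·1644 − 107·240 = 19728 − 25680 = -5952
S_xx = nΣx² − (Σx)² = 12·1203 − 107² = 14436 − 11449 = 2987
S_yy = nΣy² − (Σy)² = 12·5942 − 240² = 71304 − 57600 = 13704
r = S_xy / √(S_xx·S_yy) = -5952 / √(2987·13704) = -5952 / √40933848 = -5952 / 6397.9565 = -0.9303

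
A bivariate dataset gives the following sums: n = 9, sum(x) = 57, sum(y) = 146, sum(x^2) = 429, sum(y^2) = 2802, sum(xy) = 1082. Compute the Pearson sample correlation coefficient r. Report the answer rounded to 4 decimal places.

S_xy = nΣxy − ΣxΣy = 9·1082 − 57·146 = 9738 − 8322 = 1416
S_xx = nΣx² − (Σx)² = 9·429 − 57² = 3861 − 3249 = 612
S_yy = nΣy² − (Σy)² = 9·2802 − 146² = 25218 − 21316 = 3902
r = S_xy / √(S_xx·S_yy) = 1416 / √(612·3902) = 1416 / √2388024 = 1416 / 1545.3233 = 0.9163

0.9163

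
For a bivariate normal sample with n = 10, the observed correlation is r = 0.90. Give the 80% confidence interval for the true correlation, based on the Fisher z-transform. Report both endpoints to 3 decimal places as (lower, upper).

Fisher z: z_r = atanh(r) = ½·ln((1+0.90)/(1−0.90)) = 1.472219
SE(z) = 1/√(n−3) = 1/√7 = 0.377964
80% ⇒ z* = 1.282; margin = 1.282·0.377964 = 0.484550
CI on z-scale: (0.987669, 1.956769)
Back-transform: tanh(0.987669) = 0.756367, tanh(1.956769) = 0.960843

(0.756, 0.961)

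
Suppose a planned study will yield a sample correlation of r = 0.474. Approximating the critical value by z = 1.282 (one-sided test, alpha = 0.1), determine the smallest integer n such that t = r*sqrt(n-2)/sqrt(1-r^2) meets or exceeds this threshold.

r√(n−2)/√(1−r²) ≥ 1.282  ⇔  n−2 ≥ (1.282)²·(1−r²)/r²
(1−r²)/r² = (1−0.224676)/0.224676 = 3.4509
n ≥ 2 + 1.643524·3.4509 = 2 + 5.6716 = 7.6716
⌈7.6716⌉ = 8

8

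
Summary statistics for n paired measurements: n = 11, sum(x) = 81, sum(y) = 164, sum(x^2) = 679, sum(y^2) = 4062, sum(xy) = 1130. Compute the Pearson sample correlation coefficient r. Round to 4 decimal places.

-0.2125

S_xy = nΣxy − ΣxΣy = 11·1130 − 81·164 = 12430 − 13284 = -854
S_xx = nΣx² − (Σx)² = 11·679 − 81² = 7469 − 6561 = 908
S_yy = nΣy² − (Σy)² = 11·4062 − 164² = 44682 − 26896 = 17786
r = S_xy / √(S_xx·S_yy) = -854 / √(908·17786) = -854 / √16149688 = -854 / 4018.6674 = -0.2125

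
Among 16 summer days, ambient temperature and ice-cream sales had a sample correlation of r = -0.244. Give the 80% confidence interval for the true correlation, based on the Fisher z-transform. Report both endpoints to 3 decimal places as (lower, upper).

(-0.540, 0.106)

z_r = atanh(-0.244) = -0.249023;  SE = 1/√(n−3) = 1/√13 = 0.277350
z-limits: -0.249023 ± 1.282·0.277350 = -0.249023 ± 0.355563 = [-0.604586, 0.106540]
ρ-limits: (tanh -0.604586, tanh 0.106540) = (-0.540, 0.106)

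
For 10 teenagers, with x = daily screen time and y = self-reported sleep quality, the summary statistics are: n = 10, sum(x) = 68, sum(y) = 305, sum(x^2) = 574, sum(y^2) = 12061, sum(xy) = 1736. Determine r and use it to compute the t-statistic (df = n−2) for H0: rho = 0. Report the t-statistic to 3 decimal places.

Numerator: nΣxy − (Σx)(Σy) = 10·1736 − (68)(305) = -3380
Denominator: √[(nΣx²−(Σx)²)(nΣy²−(Σy)²)]
  nΣx²−(Σx)² = 10·574 − 4624 = 1116;  nΣy²−(Σy)² = 10·12061 − 93025 = 27585
  √(1116·27585) = √30784860 = 5548.4106
r = -3380 / 5548.4106 = -0.6092
t = r·√(n−2)/√(1−r²) = -0.6092·√8 / √(1−0.371125) = -1.723078 / 0.793016 = -2.173

-2.173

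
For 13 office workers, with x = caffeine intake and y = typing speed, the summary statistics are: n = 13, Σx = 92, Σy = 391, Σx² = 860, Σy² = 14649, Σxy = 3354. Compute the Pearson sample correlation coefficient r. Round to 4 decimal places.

0.7555

Numerator: nΣxy − (Σx)(Σy) = 13·3354 − (92)(391) = 7630
Denominator: √[(nΣx²−(Σx)²)(nΣy²−(Σy)²)]
  nΣx²−(Σx)² = 13·860 − 8464 = 2716;  nΣy²−(Σy)² = 13·14649 − 152881 = 37556
  √(2716·37556) = √102002096 = 10099.6087
r = 7630 / 10099.6087 = 0.7555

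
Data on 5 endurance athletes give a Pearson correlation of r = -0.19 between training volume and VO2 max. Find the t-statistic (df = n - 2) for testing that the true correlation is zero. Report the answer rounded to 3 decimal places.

1 − r² = 1 − 0.0361 = 0.9639;  √(1−r²) = 0.981784
√(n−2) = √3 = 1.732051
t = r·√(n−2)/√(1−r²) = -0.19 · 1.732051 / 0.981784 = -0.335

-0.335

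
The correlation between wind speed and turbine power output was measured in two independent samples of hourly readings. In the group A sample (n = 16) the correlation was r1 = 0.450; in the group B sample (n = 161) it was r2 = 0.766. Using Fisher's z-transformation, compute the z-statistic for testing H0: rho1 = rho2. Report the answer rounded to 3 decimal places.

-1.823

z1 = atanh(0.450) = 0.484700,  z2 = atanh(0.766) = 1.010576
SE = √(1/(n1−3) + 1/(n2−3)) = √(1/13 + 1/158) = √(0.0769231 + 0.0063291) = √0.0832522 = 0.288535
z = (z1 − z2)/SE = (0.484700 − 1.010576) / 0.288535 = -0.525876 / 0.288535 = -1.823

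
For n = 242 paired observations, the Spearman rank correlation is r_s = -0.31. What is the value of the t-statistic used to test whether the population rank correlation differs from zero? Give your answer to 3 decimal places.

t = r_s·√(n−2) / √(1−r_s²) with r_s = -0.31, n = 242
  = -0.31·√240 / √(1 − 0.0961)
  = -0.31·15.491933 / 0.950737
  = -4.802499 / 0.950737 = -5.051

-5.051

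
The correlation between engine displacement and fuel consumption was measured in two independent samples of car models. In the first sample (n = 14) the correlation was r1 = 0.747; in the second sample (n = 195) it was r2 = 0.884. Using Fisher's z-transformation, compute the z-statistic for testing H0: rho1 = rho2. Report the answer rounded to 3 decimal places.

-1.379

Fisher z-transforms: z1 = atanh(0.747) = 0.966133, z2 = atanh(0.884) = 1.393781; difference d = -0.427648
Var(d) = 1/11 + 1/192 = 0.0909091 + 0.0052083 = 0.0961174
z = d/√Var(d) = -0.427648 / √0.0961174 = -0.427648 / 0.310028 = -1.379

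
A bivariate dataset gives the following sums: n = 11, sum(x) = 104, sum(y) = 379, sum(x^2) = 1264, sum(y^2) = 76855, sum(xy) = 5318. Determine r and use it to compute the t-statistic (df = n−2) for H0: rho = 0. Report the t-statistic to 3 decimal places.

1.348

S_xy = nΣxy − ΣxΣy = 11·5318 − 104·379 = 58498 − 39416 = 19082
S_xx = nΣx² − (Σx)² = 11·1264 − 104² = 13904 − 10816 = 3088
S_yy = nΣy² − (Σy)² = 11·76855 − 379² = 845405 − 143641 = 701764
r = S_xy / √(S_xx·S_yy) = 19082 / √(3088·701764) = 19082 / √2167047232 = 19082 / 46551.5546 = 0.4099
t = r·√(n−2)/√(1−r²) = 0.4099·√9 / √(1−0.168018) = 1.229700 / 0.912130 = 1.348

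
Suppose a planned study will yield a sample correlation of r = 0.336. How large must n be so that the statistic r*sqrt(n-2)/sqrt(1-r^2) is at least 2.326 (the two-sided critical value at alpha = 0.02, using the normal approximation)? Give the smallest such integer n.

45

Need r·√(n−2)/√(1−r²) ≥ 2.326
√(n−2) ≥ 2.326·√(1−0.112896) / 0.336 = 2.326·0.941862 / 0.336 = 6.5202
n−2 ≥ 42.5130  ⇒  n ≥ 44.5130
Smallest integer n = 45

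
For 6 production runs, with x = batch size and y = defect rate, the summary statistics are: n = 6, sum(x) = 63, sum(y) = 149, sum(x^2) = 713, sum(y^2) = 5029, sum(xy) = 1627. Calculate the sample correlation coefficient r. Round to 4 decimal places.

Numerator: nΣxy − (Σx)(Σy) = 6·1627 − (63)(149) = 375
Denominator: √[(nΣx²−(Σx)²)(nΣy²−(Σy)²)]
  nΣx²−(Σx)² = 6·713 − 3969 = 309;  nΣy²−(Σy)² = 6·5029 − 22201 = 7973
  √(309·7973) = √2463657 = 1569.6041
r = 375 / 1569.6041 = 0.2389

0.2389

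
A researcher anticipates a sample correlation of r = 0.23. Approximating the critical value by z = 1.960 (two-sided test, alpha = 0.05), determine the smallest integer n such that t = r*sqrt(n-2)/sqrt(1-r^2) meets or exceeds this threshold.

71

r√(n−2)/√(1−r²) ≥ 1.960  ⇔  n−2 ≥ (1.960)²·(1−r²)/r²
(1−r²)/r² = (1−0.0529)/0.0529 = 17.9036
n ≥ 2 + 3.8416·17.9036 = 2 + 68.7785 = 70.7785
⌈70.7785⌉ = 71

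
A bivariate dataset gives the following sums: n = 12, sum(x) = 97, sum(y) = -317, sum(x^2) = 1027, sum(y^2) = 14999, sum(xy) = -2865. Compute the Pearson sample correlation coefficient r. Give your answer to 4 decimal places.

-0.2385

S_xy = nΣxy − ΣxΣy = 12·(-2865) − 97·(-317) = -34380 − (-30749) = -3631
S_xx = nΣx² − (Σx)² = 12·1027 − 97² = 12324 − 9409 = 2915
S_yy = nΣy² − (Σy)² = 12·14999 − (-317)² = 179988 − 100489 = 79499
r = S_xy / √(S_xx·S_yy) = -3631 / √(2915·79499) = -3631 / √231739585 = -3631 / 15222.9953 = -0.2385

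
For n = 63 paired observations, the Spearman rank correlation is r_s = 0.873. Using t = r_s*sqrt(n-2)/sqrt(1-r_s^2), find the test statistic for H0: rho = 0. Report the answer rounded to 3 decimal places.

1 − r_s² = 1 − 0.762129 = 0.237871;  √(1−r_s²) = 0.487720
√(n−2) = √61 = 7.810250
t = r_s·√(n−2)/√(1−r_s²) = 0.873 · 7.810250 / 0.487720 = 13.980

13.980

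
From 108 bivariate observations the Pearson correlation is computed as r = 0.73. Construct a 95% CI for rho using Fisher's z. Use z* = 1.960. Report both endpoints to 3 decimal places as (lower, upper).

(0.628, 0.808)

z_r = atanh(0.73) = 0.928727;  SE = 1/√(n−3) = 1/√105 = 0.097590
z-limits: 0.928727 ± 1.960·0.097590 = 0.928727 ± 0.191276 = [0.737451, 1.120003]
ρ-limits: (tanh 0.737451, tanh 1.120003) = (0.628, 0.808)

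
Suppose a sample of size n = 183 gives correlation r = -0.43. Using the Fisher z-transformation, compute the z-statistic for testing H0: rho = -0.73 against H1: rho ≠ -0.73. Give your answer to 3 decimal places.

6.290

Fisher z: atanh(-0.43) = -0.459897, atanh(-0.73) = -0.928727
z = (z_r − z_0)·√(n−3) = (-0.459897 − (-0.928727))·√180 = 0.468830 · 13.416408 = 6.290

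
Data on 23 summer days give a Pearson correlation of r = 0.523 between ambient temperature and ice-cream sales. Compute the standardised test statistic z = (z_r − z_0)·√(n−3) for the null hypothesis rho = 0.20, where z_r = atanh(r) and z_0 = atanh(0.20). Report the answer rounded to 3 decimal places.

1.689

z_r = atanh(0.523) = 0.580460,  z_0 = atanh(0.20) = 0.202733
SE = 1/√(n−3) = 1/√20 = 0.223607
z = (z_r − z_0)/SE = (0.580460 − 0.202733) / 0.223607 = 0.377727 / 0.223607 = 1.689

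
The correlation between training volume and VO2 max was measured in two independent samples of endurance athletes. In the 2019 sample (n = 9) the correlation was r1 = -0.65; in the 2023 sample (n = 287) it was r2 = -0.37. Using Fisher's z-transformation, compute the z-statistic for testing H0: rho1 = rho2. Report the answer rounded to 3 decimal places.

-0.938

z1 = atanh(-0.65) = -0.775299,  z2 = atanh(-0.37) = -0.388423
SE = √(1/(n1−3) + 1/(n2−3)) = √(1/6 + 1/284) = √(0.1666667 + 0.0035211) = √0.1701878 = 0.412538
z = (z1 − z2)/SE = (-0.775299 − (-0.388423)) / 0.412538 = -0.386876 / 0.412538 = -0.938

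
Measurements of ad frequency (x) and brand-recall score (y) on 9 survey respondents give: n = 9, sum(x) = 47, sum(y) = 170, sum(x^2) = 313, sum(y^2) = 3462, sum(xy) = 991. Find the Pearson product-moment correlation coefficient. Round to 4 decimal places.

0.7929

Numerator: nΣxy − (Σx)(Σy) = 9·991 − (47)(170) = 929
Denominator: √[(nΣx²−(Σx)²)(nΣy²−(Σy)²)]
  nΣx²−(Σx)² = 9·313 − 2209 = 608;  nΣy²−(Σy)² = 9·3462 − 28900 = 2258
  √(608·2258) = √1372864 = 1171.6928
r = 929 / 1171.6928 = 0.7929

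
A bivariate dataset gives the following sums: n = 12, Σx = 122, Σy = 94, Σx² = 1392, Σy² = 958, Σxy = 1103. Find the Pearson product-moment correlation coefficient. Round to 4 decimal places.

Numerator: nΣxy − (Σx)(Σy) = 12·1103 − (122)(94) = 1768
Denominator: √[(nΣx²−(Σx)²)(nΣy²−(Σy)²)]
  nΣx²−(Σx)² = 12·1392 − 14884 = 1820;  nΣy²−(Σy)² = 12·958 − 8836 = 2660
  √(1820·2660) = √4841200 = 2200.2727
r = 1768 / 2200.2727 = 0.8035

0.8035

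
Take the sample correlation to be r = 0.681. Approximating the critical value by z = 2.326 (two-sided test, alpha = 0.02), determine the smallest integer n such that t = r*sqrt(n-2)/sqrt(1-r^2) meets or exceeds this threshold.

Need r·√(n−2)/√(1−r²) ≥ 2.326
√(n−2) ≥ 2.326·√(1−0.463761) / 0.681 = 2.326·0.732283 / 0.681 = 2.5012
n−2 ≥ 6.2560  ⇒  n ≥ 8.2560
Smallest integer n = 9

9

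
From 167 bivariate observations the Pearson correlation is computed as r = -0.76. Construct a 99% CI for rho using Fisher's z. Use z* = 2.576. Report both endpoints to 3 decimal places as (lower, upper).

(-0.833, -0.661)

Fisher z: z_r = atanh(r) = ½·ln((1+(-0.76))/(1−(-0.76))) = -0.996215
SE(z) = 1/√(n−3) = 1/√164 = 0.078087
99% ⇒ z* = 2.576; margin = 2.576·0.078087 = 0.201152
CI on z-scale: (-1.197367, -0.795063)
Back-transform: tanh(-1.197367) = -0.832850, tanh(-0.795063) = -0.661268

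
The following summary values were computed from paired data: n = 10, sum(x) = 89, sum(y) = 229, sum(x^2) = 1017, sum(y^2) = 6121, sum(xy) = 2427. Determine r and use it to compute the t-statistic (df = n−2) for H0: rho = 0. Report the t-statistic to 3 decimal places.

5.130

S_xy = nΣxy − ΣxΣy = 10·2427 − 89·229 = 24270 − 20381 = 3889
S_xx = nΣx² − (Σx)² = 10·1017 − 89² = 10170 − 7921 = 2249
S_yy = nΣy² − (Σy)² = 10·6121 − 229² = 61210 − 52441 = 8769
r = S_xy / √(S_xx·S_yy) = 3889 / √(2249·8769) = 3889 / √19721481 = 3889 / 4440.8874 = 0.8757
t = r·√(n−2)/√(1−r²) = 0.8757·√8 / √(1−0.766850) = 2.476854 / 0.482856 = 5.130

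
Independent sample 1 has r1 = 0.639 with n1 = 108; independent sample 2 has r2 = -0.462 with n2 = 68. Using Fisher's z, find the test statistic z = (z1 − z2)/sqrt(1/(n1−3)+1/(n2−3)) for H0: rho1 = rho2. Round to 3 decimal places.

z1 = atanh(0.639) = 0.756482,  z2 = atanh(-0.462) = -0.499851
SE = √(1/(n1−3) + 1/(n2−3)) = √(1/105 + 1/65) = √(0.0095238 + 0.0153846) = √0.0249084 = 0.157824
z = (z1 − z2)/SE = (0.756482 − (-0.499851)) / 0.157824 = 1.256333 / 0.157824 = 7.960

7.960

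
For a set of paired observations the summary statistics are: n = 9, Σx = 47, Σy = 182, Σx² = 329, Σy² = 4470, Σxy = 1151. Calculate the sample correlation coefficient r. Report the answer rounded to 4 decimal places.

0.7808

S_xy = nΣxy − ΣxΣy = 9·1151 − 47·182 = 10359 − 8554 = 1805
S_xx = nΣx² − (Σx)² = 9·329 − 47² = 2961 − 2209 = 752
S_yy = nΣy² − (Σy)² = 9·4470 − 182² = 40230 − 33124 = 7106
r = S_xy / √(S_xx·S_yy) = 1805 / √(752·7106) = 1805 / √5343712 = 1805 / 2311.6470 = 0.7808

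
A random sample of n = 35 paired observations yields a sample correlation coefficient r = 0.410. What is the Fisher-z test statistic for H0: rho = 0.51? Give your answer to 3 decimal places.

-0.719

Fisher z: atanh(0.410) = 0.435611, atanh(0.51) = 0.562730
z = (z_r − z_0)·√(n−3) = (0.435611 − 0.562730)·√32 = -0.127119 · 5.656854 = -0.719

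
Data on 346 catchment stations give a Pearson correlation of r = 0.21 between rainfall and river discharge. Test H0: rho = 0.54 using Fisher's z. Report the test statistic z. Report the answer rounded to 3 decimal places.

-7.241

Fisher z: atanh(0.21) = 0.213171, atanh(0.54) = 0.604156
z = (z_r − z_0)·√(n−3) = (0.213171 − 0.604156)·√343 = -0.390985 · 18.520259 = -7.241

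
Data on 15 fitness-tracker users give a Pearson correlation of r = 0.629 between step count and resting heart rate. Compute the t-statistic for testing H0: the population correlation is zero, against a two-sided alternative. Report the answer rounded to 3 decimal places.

t = r·√(n−2) / √(1−r²) with r = 0.629, n = 15
  = 0.629·√13 / √(1 − 0.395641)
  = 0.629·3.605551 / 0.777405
  = 2.267892 / 0.777405 = 2.917

2.917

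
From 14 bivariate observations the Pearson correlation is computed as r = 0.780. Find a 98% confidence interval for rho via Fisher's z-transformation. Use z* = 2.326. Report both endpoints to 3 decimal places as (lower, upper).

(0.331, 0.941)

Fisher z: z_r = atanh(r) = ½·ln((1+0.780)/(1−0.780)) = 1.045371
SE(z) = 1/√(n−3) = 1/√11 = 0.301511
98% ⇒ z* = 2.326; margin = 2.326·0.301511 = 0.701315
CI on z-scale: (0.344056, 1.746686)
Back-transform: tanh(0.344056) = 0.331094, tanh(1.746686) = 0.940997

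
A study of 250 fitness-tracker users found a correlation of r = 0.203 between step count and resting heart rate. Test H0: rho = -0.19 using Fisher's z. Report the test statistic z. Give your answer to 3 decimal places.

Fisher z: atanh(0.203) = 0.205860, atanh(-0.19) = -0.192337
z = (z_r − z_0)·√(n−3) = (0.205860 − (-0.192337))·√247 = 0.398197 · 15.716234 = 6.258

6.258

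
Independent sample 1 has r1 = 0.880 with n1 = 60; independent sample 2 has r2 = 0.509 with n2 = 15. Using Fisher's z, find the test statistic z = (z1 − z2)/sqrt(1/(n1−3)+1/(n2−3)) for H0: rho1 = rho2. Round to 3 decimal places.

2.564

Fisher z-transforms: z1 = atanh(0.880) = 1.375768, z2 = atanh(0.509) = 0.561379; difference d = 0.814389
Var(d) = 1/57 + 1/12 = 0.0175439 + 0.0833333 = 0.1008772
z = d/√Var(d) = 0.814389 / √0.1008772 = 0.814389 / 0.317612 = 2.564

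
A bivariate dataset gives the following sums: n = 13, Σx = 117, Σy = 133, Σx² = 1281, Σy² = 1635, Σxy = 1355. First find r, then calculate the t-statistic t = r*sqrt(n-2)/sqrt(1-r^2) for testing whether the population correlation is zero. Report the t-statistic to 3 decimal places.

S_xy = nΣxy − ΣxΣy = 13·1355 − 117·133 = 17615 − 15561 = 2054
S_xx = nΣx² − (Σx)² = 13·1281 − 117² = 16653 − 13689 = 2964
S_yy = nΣy² − (Σy)² = 13·1635 − 133² = 21255 − 17689 = 3566
r = S_xy / √(S_xx·S_yy) = 2054 / √(2964·3566) = 2054 / √10569624 = 2054 / 3251.0958 = 0.6318
t = r·√(n−2)/√(1−r²) = 0.6318·√11 / √(1−0.399171) = 2.095444 / 0.775132 = 2.703

2.703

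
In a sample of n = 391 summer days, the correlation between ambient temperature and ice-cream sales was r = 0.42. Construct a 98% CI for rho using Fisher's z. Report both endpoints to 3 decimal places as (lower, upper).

(0.318, 0.512)

Fisher z: z_r = atanh(r) = ½·ln((1+0.42)/(1−0.42)) = 0.447692
SE(z) = 1/√(n−3) = 1/√388 = 0.050767
98% ⇒ z* = 2.326; margin = 2.326·0.050767 = 0.118084
CI on z-scale: (0.329608, 0.565776)
Back-transform: tanh(0.329608) = 0.318169, tanh(0.565776) = 0.512250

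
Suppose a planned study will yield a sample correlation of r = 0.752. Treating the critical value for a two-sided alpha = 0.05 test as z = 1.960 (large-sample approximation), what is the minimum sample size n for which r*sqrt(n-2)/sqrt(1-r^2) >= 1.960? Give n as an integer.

5

Need r·√(n−2)/√(1−r²) ≥ 1.960
√(n−2) ≥ 1.960·√(1−0.565504) / 0.752 = 1.960·0.659163 / 0.752 = 1.7180
n−2 ≥ 2.9515  ⇒  n ≥ 4.9515
Smallest integer n = 5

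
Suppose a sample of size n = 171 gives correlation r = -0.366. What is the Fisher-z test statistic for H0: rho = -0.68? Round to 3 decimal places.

Fisher z: atanh(-0.366) = -0.383797, atanh(-0.68) = -0.829114
z = (z_r − z_0)·√(n−3) = (-0.383797 − (-0.829114))·√168 = 0.445317 · 12.961481 = 5.772

5.772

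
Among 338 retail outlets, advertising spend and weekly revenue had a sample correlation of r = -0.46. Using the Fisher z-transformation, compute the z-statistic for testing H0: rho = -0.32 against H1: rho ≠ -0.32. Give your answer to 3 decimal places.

-3.032

Fisher z: atanh(-0.46) = -0.497311, atanh(-0.32) = -0.331647
z = (z_r − z_0)·√(n−3) = (-0.497311 − (-0.331647))·√335 = -0.165664 · 18.303005 = -3.032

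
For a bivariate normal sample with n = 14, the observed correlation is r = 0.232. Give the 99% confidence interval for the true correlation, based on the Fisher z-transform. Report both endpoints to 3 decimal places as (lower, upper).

Fisher z: z_r = atanh(r) = ½·ln((1+0.232)/(1−0.232)) = 0.236302
SE(z) = 1/√(n−3) = 1/√11 = 0.301511
99% ⇒ z* = 2.576; margin = 2.576·0.301511 = 0.776692
CI on z-scale: (-0.540390, 1.012994)
Back-transform: tanh(-0.540390) = -0.493283, tanh(1.012994) = 0.766998

(-0.493, 0.767)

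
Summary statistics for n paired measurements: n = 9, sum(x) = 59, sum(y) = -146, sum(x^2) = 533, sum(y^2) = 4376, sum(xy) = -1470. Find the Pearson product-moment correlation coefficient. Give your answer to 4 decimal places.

Numerator: nΣxy − (Σx)(Σy) = 9·(-1470) − (59)(-146) = -4616
Denominator: √[(nΣx²−(Σx)²)(nΣy²−(Σy)²)]
  nΣx²−(Σx)² = 9·533 − 3481 = 1316;  nΣy²−(Σy)² = 9·4376 − 21316 = 18068
  √(1316·18068) = √23777488 = 4876.2166
r = -4616 / 4876.2166 = -0.9466

-0.9466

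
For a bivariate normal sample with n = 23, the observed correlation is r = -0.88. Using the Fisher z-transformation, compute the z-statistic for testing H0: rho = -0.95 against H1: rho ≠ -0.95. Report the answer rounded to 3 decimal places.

2.039

z_r = atanh(-0.88) = -1.375768,  z_0 = atanh(-0.95) = -1.831781
SE = 1/√(n−3) = 1/√20 = 0.223607
z = (z_r − z_0)/SE = (-1.375768 − (-1.831781)) / 0.223607 = 0.456013 / 0.223607 = 2.039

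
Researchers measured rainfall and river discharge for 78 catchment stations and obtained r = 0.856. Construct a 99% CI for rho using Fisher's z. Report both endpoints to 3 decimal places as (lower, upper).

(0.753, 0.918)

z_r = atanh(0.856) = 1.278183;  SE = 1/√(n−3) = 1/√75 = 0.115470
z-limits: 1.278183 ± 2.576·0.115470 = 1.278183 ± 0.297451 = [0.980732, 1.575634]
ρ-limits: (tanh 0.980732, tanh 1.575634) = (0.753, 0.918)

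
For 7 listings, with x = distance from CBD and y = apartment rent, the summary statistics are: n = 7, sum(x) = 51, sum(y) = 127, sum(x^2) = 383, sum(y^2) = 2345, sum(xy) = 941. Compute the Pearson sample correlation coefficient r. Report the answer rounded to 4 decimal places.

0.7272

Numerator: nΣxy − (Σx)(Σy) = 7·941 − (51)(127) = 110
Denominator: √[(nΣx²−(Σx)²)(nΣy²−(Σy)²)]
  nΣx²−(Σx)² = 7·383 − 2601 = 80;  nΣy²−(Σy)² = 7·2345 − 16129 = 286
  √(80·286) = √22880 = 151.2614
r = 110 / 151.2614 = 0.7272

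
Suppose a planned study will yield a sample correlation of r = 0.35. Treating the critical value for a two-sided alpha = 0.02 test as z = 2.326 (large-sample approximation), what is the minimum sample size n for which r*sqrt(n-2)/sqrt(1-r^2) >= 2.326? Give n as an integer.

Need r·√(n−2)/√(1−r²) ≥ 2.326
√(n−2) ≥ 2.326·√(1−0.1225) / 0.35 = 2.326·0.936750 / 0.35 = 6.2254
n−2 ≥ 38.7556  ⇒  n ≥ 40.7556
Smallest integer n = 41

41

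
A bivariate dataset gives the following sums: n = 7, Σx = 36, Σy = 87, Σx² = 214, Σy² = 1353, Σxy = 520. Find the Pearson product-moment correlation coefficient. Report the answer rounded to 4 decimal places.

0.8196

Numerator: nΣxy − (Σx)(Σy) = 7·520 − (36)(87) = 508
Denominator: √[(nΣx²−(Σx)²)(nΣy²−(Σy)²)]
  nΣx²−(Σx)² = 7·214 − 1296 = 202;  nΣy²−(Σy)² = 7·1353 − 7569 = 1902
  √(202·1902) = √384204 = 619.8419
r = 508 / 619.8419 = 0.8196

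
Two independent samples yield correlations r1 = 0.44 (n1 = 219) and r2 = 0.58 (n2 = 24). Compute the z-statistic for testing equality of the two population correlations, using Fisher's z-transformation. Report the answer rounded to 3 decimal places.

-0.832

Fisher z-transforms: z1 = atanh(0.44) = 0.472231, z2 = atanh(0.58) = 0.662463; difference d = -0.190232
Var(d) = 1/216 + 1/21 = 0.0046296 + 0.0476190 = 0.0522486
z = d/√Var(d) = -0.190232 / √0.0522486 = -0.190232 / 0.228580 = -0.832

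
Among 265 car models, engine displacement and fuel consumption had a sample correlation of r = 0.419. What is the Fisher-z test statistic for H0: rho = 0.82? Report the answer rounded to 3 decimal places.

z_r = atanh(0.419) = 0.446478,  z_0 = atanh(0.82) = 1.156817
SE = 1/√(n−3) = 1/√262 = 0.061780
z = (z_r − z_0)/SE = (0.446478 − 1.156817) / 0.061780 = -0.710339 / 0.061780 = -11.498

-11.498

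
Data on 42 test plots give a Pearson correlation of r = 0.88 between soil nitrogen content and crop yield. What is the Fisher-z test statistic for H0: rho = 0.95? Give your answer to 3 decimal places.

z_r = atanh(0.88) = 1.375768,  z_0 = atanh(0.95) = 1.831781
SE = 1/√(n−3) = 1/√39 = 0.160128
z = (z_r − z_0)/SE = (1.375768 − 1.831781) / 0.160128 = -0.456013 / 0.160128 = -2.848

-2.848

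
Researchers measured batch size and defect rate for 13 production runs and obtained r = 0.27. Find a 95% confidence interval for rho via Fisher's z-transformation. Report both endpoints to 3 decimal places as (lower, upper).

z_r = atanh(0.27) = 0.276864;  SE = 1/√(n−3) = 1/√10 = 0.316228
z-limits: 0.276864 ± 1.960·0.316228 = 0.276864 ± 0.619807 = [-0.342943, 0.896671]
ρ-limits: (tanh -0.342943, tanh 0.896671) = (-0.330, 0.715)

(-0.330, 0.715)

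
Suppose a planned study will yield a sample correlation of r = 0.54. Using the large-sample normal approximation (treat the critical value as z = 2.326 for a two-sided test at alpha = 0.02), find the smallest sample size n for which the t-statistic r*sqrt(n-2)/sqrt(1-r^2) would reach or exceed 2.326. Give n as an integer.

Need r·√(n−2)/√(1−r²) ≥ 2.326
√(n−2) ≥ 2.326·√(1−0.2916) / 0.54 = 2.326·0.841665 / 0.54 = 3.6254
n−2 ≥ 13.1435  ⇒  n ≥ 15.1435
Smallest integer n = 16

16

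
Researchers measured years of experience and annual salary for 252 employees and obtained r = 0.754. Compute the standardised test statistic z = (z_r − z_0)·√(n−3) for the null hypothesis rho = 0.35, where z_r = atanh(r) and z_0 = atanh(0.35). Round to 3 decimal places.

Fisher z: atanh(0.754) = 0.982161, atanh(0.35) = 0.365444
z = (z_r − z_0)·√(n−3) = (0.982161 − 0.365444)·√249 = 0.616717 · 15.779734 = 9.732

9.732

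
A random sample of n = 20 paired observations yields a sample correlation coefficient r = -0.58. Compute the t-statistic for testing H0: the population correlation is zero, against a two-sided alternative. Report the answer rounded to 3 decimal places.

-3.021

t = r·√(n−2) / √(1−r²) with r = -0.58, n = 20
  = -0.58·√18 / √(1 − 0.3364)
  = -0.58·4.242641 / 0.814616
  = -2.460732 / 0.814616 = -3.021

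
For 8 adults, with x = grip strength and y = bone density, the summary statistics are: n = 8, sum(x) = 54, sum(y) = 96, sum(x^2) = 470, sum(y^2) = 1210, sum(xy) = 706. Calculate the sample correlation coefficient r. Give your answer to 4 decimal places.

S_xy = nΣxy − ΣxΣy = 8·706 − 54·96 = 5648 − 5184 = 464
S_xx = nΣx² − (Σx)² = 8·470 − 54² = 3760 − 2916 = 844
S_yy = nΣy² − (Σy)² = 8·1210 − 96² = 9680 − 9216 = 464
r = S_xy / √(S_xx·S_yy) = 464 / √(844·464) = 464 / √391616 = 464 / 625.7923 = 0.7415

0.7415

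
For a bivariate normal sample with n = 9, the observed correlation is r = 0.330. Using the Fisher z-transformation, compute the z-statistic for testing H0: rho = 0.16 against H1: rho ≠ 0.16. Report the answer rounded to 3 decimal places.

Fisher z: atanh(0.330) = 0.342828, atanh(0.16) = 0.161387
z = (z_r − z_0)·√(n−3) = (0.342828 − 0.161387)·√6 = 0.181441 · 2.449490 = 0.444

0.444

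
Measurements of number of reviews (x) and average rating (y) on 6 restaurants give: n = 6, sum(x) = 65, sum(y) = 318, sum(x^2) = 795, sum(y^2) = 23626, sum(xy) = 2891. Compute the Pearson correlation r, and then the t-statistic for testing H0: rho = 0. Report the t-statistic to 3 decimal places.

S_xy = nΣxy − ΣxΣy = 6·2891 − 65·318 = 17346 − 20670 = -3324
S_xx = nΣx² − (Σx)² = 6·795 − 65² = 4770 − 4225 = 545
S_yy = nΣy² − (Σy)² = 6·23626 − 318² = 141756 − 101124 = 40632
r = S_xy / √(S_xx·S_yy) = -3324 / √(545·40632) = -3324 / √22144440 = -3324 / 4705.7879 = -0.7064
t = r·√(n−2)/√(1−r²) = -0.7064·√4 / √(1−0.499001) = -1.412800 / 0.707813 = -1.996

-1.996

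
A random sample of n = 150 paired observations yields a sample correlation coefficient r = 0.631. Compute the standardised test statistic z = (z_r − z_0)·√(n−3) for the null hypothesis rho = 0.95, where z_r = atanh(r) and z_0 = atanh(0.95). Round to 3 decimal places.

z_r = atanh(0.631) = 0.743076,  z_0 = atanh(0.95) = 1.831781
SE = 1/√(n−3) = 1/√147 = 0.082479
z = (z_r − z_0)/SE = (0.743076 − 1.831781) / 0.082479 = -1.088705 / 0.082479 = -13.200

-13.200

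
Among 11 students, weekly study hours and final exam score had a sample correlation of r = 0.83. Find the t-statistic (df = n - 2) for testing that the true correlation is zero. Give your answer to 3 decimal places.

4.464

t = r·√(n−2) / √(1−r²) with r = 0.83, n = 11
  = 0.83·√9 / √(1 − 0.6889)
  = 0.83·3.000000 / 0.557763
  = 2.490000 / 0.557763 = 4.464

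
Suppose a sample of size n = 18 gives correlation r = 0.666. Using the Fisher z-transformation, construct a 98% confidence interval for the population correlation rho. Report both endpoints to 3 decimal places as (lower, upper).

z_r = atanh(0.666) = 0.803520;  SE = 1/√(n−3) = 1/√15 = 0.258199
z-limits: 0.803520 ± 2.326·0.258199 = 0.803520 ± 0.600571 = [0.202949, 1.404091]
ρ-limits: (tanh 0.202949, tanh 1.404091) = (0.200, 0.886)

(0.200, 0.886)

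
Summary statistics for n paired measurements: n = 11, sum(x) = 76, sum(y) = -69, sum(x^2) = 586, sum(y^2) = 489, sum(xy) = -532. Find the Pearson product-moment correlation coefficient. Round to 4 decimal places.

S_xy = nΣxy − ΣxΣy = 11·(-532) − 76·(-69) = -5852 − (-5244) = -608
S_xx = nΣx² − (Σx)² = 11·586 − 76² = 6446 − 5776 = 670
S_yy = nΣy² − (Σy)² = 11·489 − (-69)² = 5379 − 4761 = 618
r = S_xy / √(S_xx·S_yy) = -608 / √(670·618) = -608 / √414060 = -608 / 643.4749 = -0.9449

-0.9449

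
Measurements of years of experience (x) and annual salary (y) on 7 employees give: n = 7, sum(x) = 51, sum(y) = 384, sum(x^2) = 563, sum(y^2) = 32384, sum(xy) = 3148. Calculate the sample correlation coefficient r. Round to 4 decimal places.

S_xy = nΣxy − ΣxΣy = 7·3148 − 51·384 = 22036 − 19584 = 2452
S_xx = nΣx² − (Σx)² = 7·563 − 51² = 3941 − 2601 = 1340
S_yy = nΣy² − (Σy)² = 7·32384 − 384² = 226688 − 147456 = 79232
r = S_xy / √(S_xx·S_yy) = 2452 / √(1340·79232) = 2452 / √106170880 = 2452 / 10303.9255 = 0.2380

0.2380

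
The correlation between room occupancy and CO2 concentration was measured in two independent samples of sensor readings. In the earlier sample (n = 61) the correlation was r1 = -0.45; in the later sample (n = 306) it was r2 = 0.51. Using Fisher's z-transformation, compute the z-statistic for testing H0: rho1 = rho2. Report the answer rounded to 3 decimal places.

z1 = atanh(-0.45) = -0.484700,  z2 = atanh(0.51) = 0.562730
SE = √(1/(n1−3) + 1/(n2−3)) = √(1/58 + 1/303) = √(0.0172414 + 0.0033003) = √0.0205417 = 0.143324
z = (z1 − z2)/SE = (-0.484700 − 0.562730) / 0.143324 = -1.047430 / 0.143324 = -7.308

-7.308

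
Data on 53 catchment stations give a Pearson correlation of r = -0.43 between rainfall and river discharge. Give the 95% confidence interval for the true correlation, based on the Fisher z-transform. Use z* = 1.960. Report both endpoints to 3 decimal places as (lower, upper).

(-0.627, -0.181)

Fisher z: z_r = atanh(r) = ½·ln((1+(-0.43))/(1−(-0.43))) = -0.459897
SE(z) = 1/√(n−3) = 1/√50 = 0.141421
95% ⇒ z* = 1.960; margin = 1.960·0.141421 = 0.277185
CI on z-scale: (-0.737082, -0.182712)
Back-transform: tanh(-0.737082) = -0.627379, tanh(-0.182712) = -0.180706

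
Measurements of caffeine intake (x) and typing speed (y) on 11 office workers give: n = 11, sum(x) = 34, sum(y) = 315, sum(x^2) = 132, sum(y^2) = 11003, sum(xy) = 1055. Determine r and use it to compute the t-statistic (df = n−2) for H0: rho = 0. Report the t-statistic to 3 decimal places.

1.129

S_xy = nΣxy − ΣxΣy = 11·1055 − 34·315 = 11605 − 10710 = 895
S_xx = nΣx² − (Σx)² = 11·132 − 34² = 1452 − 1156 = 296
S_yy = nΣy² − (Σy)² = 11·11003 − 315² = 121033 − 99225 = 21808
r = S_xy / √(S_xx·S_yy) = 895 / √(296·21808) = 895 / √6455168 = 895 / 2540.7023 = 0.3523
t = r·√(n−2)/√(1−r²) = 0.3523·√9 / √(1−0.124115) = 1.056900 / 0.935887 = 1.129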